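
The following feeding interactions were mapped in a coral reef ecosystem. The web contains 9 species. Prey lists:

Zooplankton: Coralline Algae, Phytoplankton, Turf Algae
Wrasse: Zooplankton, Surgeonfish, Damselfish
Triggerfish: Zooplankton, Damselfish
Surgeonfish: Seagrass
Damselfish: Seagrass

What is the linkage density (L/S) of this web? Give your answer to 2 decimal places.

There are L = 10 links among S = 9 species.
L/S = 10/9 = 1.1111 ≈ 1.11.

L/S = 1.11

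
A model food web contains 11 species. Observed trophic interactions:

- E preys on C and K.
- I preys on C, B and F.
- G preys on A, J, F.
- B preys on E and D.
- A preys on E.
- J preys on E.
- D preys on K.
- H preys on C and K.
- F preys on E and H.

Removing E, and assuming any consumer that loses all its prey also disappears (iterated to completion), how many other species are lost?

Remove E.
Round 1: A (all prey gone), J (all prey gone) → extinct.
No further losses. Total secondary extinctions: 2.

2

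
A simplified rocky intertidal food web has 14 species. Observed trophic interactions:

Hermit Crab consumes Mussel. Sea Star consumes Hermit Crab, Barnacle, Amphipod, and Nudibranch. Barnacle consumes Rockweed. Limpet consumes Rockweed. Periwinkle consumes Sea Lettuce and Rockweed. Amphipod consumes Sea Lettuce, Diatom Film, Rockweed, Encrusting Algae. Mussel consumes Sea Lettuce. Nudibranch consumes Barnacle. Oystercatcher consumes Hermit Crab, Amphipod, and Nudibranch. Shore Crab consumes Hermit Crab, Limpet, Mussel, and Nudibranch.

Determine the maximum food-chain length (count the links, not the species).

3 links

One longest chain: Rockweed → Barnacle → Nudibranch → Shore Crab.
It has 4 species and 3 links.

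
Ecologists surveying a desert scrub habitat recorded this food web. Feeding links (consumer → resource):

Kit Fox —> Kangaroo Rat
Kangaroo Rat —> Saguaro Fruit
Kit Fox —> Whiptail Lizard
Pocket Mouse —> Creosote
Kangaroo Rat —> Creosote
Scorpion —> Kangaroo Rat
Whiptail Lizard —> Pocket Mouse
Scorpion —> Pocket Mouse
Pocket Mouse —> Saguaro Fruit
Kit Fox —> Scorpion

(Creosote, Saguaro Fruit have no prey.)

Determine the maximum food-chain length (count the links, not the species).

3 links

One longest chain: Creosote → Pocket Mouse → Whiptail Lizard → Kit Fox.
It has 4 species and 3 links.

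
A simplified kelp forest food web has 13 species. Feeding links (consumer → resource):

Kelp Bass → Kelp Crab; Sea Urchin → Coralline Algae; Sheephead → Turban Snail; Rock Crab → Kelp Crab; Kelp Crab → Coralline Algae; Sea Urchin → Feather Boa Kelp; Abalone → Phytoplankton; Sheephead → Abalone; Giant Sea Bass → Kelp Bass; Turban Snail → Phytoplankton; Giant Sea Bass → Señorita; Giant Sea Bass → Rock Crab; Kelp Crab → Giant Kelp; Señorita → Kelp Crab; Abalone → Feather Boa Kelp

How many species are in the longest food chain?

4 species

One longest chain: Coralline Algae → Kelp Crab → Señorita → Giant Sea Bass.
It has 4 species and 3 links.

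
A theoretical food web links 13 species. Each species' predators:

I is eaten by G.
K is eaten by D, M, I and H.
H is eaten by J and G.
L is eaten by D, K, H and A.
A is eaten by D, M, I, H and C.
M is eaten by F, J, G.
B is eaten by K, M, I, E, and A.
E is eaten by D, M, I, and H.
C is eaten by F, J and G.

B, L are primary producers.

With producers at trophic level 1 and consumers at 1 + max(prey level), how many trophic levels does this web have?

4

Producers (level 1): B, L.
B → A → C → F gives F level 4.
No species has a prey at level 4, so no species reaches level 5.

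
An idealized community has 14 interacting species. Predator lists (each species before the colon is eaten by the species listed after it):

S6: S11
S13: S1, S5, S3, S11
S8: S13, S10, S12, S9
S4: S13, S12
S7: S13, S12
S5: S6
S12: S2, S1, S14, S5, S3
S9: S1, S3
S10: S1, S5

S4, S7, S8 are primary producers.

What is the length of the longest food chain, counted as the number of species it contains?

One longest chain: S4 → S13 → S5 → S6 → S11.
It has 5 species and 4 links.

5 species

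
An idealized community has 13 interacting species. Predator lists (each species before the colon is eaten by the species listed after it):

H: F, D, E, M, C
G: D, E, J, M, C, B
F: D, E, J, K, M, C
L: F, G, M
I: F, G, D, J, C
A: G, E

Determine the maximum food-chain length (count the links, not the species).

2 links

One longest chain: I → F → D.
It has 3 species and 2 links.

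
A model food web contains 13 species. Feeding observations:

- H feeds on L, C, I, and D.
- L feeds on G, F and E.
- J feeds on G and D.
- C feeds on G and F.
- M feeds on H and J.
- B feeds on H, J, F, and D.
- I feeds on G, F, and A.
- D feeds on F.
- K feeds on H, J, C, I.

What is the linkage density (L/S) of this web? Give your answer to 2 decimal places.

There are L = 25 links among S = 13 species.
L/S = 25/13 = 1.9231 ≈ 1.92.

L/S = 1.92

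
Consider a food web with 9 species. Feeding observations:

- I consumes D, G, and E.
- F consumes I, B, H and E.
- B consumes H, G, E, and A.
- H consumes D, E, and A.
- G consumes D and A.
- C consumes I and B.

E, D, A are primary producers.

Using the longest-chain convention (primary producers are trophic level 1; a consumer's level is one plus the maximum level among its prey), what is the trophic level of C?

Trophic level 4

E is a producer → level 1.
H eats E (level 1); other prey at levels: D 1, A 1 → level 2.
B eats H (level 2); other prey at levels: E 1, A 1, G 2 → level 3.
C eats B (level 3); other prey at levels: I 3 → level 4.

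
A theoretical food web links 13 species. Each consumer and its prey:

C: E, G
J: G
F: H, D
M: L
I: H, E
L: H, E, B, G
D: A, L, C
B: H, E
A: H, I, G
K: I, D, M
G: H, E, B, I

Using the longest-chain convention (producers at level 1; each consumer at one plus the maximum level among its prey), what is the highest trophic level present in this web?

6

Producers (level 1): H, E.
H → B → G → A → D → F gives F level 6.
No species has a prey at level 6, so no species reaches level 7.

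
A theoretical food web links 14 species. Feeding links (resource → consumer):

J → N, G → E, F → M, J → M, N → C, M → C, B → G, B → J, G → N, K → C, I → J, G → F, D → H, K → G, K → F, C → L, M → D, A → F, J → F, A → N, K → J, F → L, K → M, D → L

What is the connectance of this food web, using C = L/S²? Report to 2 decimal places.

The web has S = 14 species and L = 24 feeding links.
C = L / S² = 24 / 196 = 0.1224 ≈ 0.12.

C = 0.12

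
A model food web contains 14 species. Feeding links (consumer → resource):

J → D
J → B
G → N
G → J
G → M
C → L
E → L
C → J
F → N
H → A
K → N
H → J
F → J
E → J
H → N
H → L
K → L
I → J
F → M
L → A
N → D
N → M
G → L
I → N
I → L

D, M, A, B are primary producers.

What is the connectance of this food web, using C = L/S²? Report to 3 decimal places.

C = 0.128

The web has S = 14 species and L = 25 feeding links.
C = L / S² = 25 / 196 = 0.1276 ≈ 0.128.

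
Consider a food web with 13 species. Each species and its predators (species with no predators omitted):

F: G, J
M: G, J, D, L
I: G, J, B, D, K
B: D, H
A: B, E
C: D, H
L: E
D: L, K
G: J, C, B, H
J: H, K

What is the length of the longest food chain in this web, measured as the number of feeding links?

One longest chain: I → G → C → D → L → E.
It has 6 species and 5 links.

5 links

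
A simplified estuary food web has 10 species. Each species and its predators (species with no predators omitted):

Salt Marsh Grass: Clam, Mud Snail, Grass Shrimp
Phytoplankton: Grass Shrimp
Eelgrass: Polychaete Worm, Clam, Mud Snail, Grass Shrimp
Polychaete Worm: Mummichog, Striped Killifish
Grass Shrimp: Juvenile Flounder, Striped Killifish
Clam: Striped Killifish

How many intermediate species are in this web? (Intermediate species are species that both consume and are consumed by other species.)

3

Intermediate species (has both prey and predators): Polychaete Worm, Clam, Grass Shrimp.
Count: 3.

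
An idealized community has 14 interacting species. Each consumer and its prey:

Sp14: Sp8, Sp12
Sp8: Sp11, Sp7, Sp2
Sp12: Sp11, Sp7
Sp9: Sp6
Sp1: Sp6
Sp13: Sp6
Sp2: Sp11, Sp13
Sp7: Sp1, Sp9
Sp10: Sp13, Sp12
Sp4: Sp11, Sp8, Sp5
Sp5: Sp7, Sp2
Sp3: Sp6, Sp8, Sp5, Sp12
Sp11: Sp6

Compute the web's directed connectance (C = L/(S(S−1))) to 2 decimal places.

C = 0.14

The web has S = 14 species and L = 26 feeding links.
C = L / (S(S−1)) = 26 / 182 = 0.1429 ≈ 0.14.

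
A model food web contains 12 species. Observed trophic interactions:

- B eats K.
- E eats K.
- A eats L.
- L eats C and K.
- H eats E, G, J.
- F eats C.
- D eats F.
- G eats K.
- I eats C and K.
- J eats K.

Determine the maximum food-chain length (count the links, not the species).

One longest chain: C → L → A.
It has 3 species and 2 links.

2 links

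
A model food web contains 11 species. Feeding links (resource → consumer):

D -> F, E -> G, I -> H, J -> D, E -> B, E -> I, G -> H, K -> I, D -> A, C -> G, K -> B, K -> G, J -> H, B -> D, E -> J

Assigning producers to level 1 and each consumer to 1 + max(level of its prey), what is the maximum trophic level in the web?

Producers (level 1): E, K, C.
E → J → D → A gives A level 4.
No species has a prey at level 4, so no species reaches level 5.

4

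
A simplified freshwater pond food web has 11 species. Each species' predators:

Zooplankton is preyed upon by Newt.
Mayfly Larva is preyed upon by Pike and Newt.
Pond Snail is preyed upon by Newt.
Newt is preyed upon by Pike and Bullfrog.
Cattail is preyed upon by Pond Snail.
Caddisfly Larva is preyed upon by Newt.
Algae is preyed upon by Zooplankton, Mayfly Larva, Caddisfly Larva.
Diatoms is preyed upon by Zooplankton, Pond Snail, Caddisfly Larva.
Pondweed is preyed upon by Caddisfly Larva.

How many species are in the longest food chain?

One longest chain: Cattail → Pond Snail → Newt → Bullfrog.
It has 4 species and 3 links.

4 species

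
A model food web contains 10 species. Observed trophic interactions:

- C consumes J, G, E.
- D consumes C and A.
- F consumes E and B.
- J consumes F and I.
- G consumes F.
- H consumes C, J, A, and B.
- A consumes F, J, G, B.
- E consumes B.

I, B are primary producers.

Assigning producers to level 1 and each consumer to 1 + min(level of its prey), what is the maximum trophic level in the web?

Producers (level 1): I, B.
Following each consumer down to its lowest-level prey: B → A → D (levels 1 through 3).
All prey of D (A 2, C 3) are at level 2 or above, so D is at level 1 + 2 = 3.
Every consumer has at least one prey at level 2 or below, so none exceeds level 3.

3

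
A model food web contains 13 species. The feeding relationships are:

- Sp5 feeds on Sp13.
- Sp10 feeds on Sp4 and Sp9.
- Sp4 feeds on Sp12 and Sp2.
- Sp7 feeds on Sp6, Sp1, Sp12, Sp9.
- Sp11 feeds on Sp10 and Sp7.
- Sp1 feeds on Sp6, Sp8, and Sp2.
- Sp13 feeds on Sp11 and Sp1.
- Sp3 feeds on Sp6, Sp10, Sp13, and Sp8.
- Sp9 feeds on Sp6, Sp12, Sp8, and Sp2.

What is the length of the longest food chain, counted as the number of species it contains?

One longest chain: Sp6 → Sp9 → Sp10 → Sp11 → Sp13 → Sp3.
It has 6 species and 5 links.

6 species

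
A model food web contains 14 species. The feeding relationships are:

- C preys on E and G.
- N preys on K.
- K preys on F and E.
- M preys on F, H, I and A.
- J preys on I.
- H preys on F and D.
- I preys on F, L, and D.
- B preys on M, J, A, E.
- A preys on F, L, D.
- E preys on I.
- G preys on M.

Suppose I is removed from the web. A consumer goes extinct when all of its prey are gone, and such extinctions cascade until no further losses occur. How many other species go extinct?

2

Remove I.
Round 1: J (all prey gone), E (all prey gone) → extinct.
No further losses. Total secondary extinctions: 2.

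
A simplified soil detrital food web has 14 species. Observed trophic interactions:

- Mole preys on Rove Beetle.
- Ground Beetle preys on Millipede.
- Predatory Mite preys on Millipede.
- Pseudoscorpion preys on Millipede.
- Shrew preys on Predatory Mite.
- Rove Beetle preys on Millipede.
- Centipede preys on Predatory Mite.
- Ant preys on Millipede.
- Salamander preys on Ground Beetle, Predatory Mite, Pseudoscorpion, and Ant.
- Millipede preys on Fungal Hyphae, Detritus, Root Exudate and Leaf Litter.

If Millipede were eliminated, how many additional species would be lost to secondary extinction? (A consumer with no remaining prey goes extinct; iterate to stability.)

9

Remove Millipede.
Round 1: Ant (all prey gone), Pseudoscorpion (all prey gone), Ground Beetle (all prey gone), Rove Beetle (all prey gone), Predatory Mite (all prey gone) → extinct.
Round 2: Centipede (all prey gone), Mole (all prey gone), Salamander (all prey gone), Shrew (all prey gone) → extinct.
No further losses. Total secondary extinctions: 9.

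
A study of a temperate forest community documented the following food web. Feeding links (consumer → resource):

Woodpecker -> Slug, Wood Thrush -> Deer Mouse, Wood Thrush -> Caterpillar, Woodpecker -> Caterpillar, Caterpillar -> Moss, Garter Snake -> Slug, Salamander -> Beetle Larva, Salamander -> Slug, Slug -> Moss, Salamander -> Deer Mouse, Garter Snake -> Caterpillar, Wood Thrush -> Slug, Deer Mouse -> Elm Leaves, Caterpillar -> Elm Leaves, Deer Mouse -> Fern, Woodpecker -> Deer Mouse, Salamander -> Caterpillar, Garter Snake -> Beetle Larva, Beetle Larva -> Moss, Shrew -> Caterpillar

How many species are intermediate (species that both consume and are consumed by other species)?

Intermediate species (has both prey and predators): Deer Mouse, Slug, Beetle Larva, Caterpillar.
Count: 4.

4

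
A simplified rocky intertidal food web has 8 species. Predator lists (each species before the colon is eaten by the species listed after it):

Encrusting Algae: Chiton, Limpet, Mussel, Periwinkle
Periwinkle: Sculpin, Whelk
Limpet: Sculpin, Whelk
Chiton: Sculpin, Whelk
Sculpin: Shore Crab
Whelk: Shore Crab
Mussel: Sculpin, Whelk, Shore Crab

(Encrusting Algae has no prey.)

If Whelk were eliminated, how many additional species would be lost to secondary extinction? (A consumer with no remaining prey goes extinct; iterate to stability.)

Remove Whelk.
Every predator of it retains at least one other prey: Shore Crab still has Mussel, Sculpin.
No consumer loses all prey, so no secondary extinctions occur.

0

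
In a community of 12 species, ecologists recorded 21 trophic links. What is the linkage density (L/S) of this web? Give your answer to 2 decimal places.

There are L = 21 links among S = 12 species.
L/S = 21/12 = 1.7500 ≈ 1.75.

L/S = 1.75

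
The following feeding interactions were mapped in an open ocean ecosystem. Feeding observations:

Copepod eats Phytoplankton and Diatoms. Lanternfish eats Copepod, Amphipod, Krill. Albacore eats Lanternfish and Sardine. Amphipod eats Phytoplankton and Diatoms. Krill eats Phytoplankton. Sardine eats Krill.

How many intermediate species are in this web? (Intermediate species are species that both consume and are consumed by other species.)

Intermediate species (has both prey and predators): Krill, Amphipod, Copepod, Lanternfish, Sardine.
Count: 5.

5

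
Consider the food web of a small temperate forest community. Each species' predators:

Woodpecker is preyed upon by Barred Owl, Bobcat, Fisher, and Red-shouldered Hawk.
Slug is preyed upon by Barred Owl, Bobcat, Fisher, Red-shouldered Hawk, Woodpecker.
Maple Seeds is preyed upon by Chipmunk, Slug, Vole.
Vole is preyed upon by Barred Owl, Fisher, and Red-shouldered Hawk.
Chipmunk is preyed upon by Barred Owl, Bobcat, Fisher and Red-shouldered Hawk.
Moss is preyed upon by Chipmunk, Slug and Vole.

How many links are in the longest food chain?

3 links

One longest chain: Maple Seeds → Slug → Woodpecker → Bobcat.
It has 4 species and 3 links.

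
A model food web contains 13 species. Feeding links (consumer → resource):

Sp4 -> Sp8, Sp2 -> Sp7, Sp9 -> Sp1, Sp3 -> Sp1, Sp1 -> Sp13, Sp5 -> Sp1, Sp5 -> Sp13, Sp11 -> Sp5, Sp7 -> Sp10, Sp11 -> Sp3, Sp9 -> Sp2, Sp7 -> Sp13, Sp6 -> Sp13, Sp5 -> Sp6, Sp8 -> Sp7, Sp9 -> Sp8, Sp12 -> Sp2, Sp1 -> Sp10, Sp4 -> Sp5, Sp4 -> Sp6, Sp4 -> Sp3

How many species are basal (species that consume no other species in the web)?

Basal species (no prey listed): Sp10, Sp13.
Count: 2.

2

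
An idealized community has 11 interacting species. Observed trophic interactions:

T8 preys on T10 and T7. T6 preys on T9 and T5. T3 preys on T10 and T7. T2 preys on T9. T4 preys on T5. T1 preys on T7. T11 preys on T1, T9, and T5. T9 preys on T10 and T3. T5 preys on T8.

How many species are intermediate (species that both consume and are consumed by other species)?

Intermediate species (has both prey and predators): T8, T3, T1, T5, T9.
Count: 5.

5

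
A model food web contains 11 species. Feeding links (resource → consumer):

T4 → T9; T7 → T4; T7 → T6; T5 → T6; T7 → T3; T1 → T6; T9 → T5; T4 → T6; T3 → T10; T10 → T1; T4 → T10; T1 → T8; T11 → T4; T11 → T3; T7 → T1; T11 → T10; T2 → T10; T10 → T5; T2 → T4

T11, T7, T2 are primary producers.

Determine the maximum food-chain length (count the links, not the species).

One longest chain: T11 → T3 → T10 → T5 → T6.
It has 5 species and 4 links.

4 links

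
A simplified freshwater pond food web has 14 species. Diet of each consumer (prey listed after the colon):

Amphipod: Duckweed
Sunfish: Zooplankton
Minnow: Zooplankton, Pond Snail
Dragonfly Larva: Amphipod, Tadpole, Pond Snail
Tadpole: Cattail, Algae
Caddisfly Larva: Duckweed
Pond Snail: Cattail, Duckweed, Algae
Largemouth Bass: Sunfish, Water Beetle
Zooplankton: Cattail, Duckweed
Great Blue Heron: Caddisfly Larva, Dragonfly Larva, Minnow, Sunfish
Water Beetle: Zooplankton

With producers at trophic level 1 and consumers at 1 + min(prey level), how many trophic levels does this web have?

Producers (level 1): Cattail, Duckweed, Algae.
Following each consumer down to its lowest-level prey: Cattail → Zooplankton → Sunfish → Largemouth Bass (levels 1 through 4).
All prey of Largemouth Bass (Sunfish 3, Water Beetle 3) are at level 3 or above, so Largemouth Bass is at level 1 + 3 = 4.
Every consumer has at least one prey at level 3 or below, so none exceeds level 4.

4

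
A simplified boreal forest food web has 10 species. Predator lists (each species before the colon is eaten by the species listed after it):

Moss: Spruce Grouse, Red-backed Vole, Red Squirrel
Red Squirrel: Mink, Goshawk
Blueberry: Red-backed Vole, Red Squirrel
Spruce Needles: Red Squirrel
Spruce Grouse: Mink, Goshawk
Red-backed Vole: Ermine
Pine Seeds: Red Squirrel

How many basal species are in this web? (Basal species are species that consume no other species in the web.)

4

Basal species (no prey listed): Moss, Blueberry, Pine Seeds, Spruce Needles.
Count: 4.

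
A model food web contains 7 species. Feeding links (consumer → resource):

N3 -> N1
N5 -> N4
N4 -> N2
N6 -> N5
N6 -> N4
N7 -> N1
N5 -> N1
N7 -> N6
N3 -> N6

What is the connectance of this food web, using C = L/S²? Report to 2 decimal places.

The web has S = 7 species and L = 9 feeding links.
C = L / S² = 9 / 49 = 0.1837 ≈ 0.18.

C = 0.18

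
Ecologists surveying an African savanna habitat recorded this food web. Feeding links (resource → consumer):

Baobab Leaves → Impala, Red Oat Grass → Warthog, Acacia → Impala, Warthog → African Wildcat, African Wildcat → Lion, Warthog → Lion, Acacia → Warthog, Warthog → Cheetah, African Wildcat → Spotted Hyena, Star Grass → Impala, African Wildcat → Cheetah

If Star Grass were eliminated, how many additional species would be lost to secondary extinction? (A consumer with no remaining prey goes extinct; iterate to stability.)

Remove Star Grass.
Every predator of it retains at least one other prey: Impala still has Acacia, Baobab Leaves.
No consumer loses all prey, so no secondary extinctions occur.

0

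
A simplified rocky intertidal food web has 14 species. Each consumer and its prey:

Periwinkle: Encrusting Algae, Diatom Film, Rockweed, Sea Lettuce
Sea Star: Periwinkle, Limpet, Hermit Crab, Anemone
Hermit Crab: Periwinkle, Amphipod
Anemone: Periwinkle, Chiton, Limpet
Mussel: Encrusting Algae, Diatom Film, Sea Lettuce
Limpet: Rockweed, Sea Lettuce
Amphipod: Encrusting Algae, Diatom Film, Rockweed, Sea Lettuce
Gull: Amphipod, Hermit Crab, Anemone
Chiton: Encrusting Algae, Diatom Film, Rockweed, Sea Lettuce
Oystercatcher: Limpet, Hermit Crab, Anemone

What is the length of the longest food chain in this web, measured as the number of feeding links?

One longest chain: Encrusting Algae → Periwinkle → Hermit Crab → Sea Star.
It has 4 species and 3 links.

3 links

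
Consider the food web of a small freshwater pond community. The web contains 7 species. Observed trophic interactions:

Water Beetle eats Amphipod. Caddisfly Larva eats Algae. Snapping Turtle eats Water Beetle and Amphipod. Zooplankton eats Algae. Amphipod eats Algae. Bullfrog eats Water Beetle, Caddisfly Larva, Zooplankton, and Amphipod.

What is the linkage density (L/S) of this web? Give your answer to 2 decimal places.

There are L = 10 links among S = 7 species.
L/S = 10/7 = 1.4286 ≈ 1.43.

L/S = 1.43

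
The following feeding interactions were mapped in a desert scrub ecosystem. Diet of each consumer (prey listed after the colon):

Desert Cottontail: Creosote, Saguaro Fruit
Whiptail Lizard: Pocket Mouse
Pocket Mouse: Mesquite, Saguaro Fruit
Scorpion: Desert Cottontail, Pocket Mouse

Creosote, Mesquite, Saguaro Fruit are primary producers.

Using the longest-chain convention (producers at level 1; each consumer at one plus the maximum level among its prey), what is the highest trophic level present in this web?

3

Producers (level 1): Creosote, Mesquite, Saguaro Fruit.
Creosote → Desert Cottontail → Scorpion gives Scorpion level 3.
No species has a prey at level 3, so no species reaches level 4.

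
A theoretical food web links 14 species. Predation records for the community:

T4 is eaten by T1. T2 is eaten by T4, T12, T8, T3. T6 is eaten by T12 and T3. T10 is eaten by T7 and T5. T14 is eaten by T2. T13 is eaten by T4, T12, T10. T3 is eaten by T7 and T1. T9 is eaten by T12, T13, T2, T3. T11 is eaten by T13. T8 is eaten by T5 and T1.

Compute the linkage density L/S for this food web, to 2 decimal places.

There are L = 22 links among S = 14 species.
L/S = 22/14 = 1.5714 ≈ 1.57.

L/S = 1.57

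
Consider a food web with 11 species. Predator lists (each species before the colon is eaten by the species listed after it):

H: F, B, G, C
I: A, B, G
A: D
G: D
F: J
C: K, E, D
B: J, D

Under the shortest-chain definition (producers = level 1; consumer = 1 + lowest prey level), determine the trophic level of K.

H is a producer → level 1.
C eats H → level 2.
K eats C → level 3.
No prey of K is below level 2, so 3 is the minimum.

Trophic level 3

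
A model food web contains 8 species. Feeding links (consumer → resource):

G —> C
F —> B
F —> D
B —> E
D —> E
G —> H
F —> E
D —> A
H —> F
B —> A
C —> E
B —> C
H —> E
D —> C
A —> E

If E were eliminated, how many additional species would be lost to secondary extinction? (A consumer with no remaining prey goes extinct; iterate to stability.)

Remove E.
Round 1: C (all prey gone), A (all prey gone) → extinct.
Round 2: B (all prey gone), D (all prey gone) → extinct.
Round 3: F (all prey gone) → extinct.
Round 4: H (all prey gone) → extinct.
Round 5: G (all prey gone) → extinct.
No further losses. Total secondary extinctions: 7.

7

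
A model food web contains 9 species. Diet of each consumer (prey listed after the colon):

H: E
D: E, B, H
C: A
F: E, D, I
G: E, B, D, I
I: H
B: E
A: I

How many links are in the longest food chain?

One longest chain: E → H → I → A → C.
It has 5 species and 4 links.

4 links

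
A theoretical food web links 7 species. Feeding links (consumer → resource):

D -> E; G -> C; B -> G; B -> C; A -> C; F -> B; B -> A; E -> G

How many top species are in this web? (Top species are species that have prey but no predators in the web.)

2

Top species (has prey, but nothing eats it): D, F.
Count: 2.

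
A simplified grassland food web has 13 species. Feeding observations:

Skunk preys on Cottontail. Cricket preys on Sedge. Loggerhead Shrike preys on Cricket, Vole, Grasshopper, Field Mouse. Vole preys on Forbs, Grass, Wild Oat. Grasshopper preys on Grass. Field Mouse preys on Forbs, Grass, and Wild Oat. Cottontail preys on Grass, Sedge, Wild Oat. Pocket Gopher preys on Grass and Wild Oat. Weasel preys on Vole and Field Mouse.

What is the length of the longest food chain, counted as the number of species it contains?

3 species

One longest chain: Wild Oat → Cottontail → Skunk.
It has 3 species and 2 links.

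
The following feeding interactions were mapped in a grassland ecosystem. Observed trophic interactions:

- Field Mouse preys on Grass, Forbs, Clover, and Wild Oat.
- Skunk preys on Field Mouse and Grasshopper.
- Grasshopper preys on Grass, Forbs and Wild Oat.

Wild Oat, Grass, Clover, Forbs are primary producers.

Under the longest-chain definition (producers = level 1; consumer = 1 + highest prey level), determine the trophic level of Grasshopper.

Trophic level 2

Wild Oat is a producer → level 1.
Grasshopper eats Wild Oat (level 1); other prey at levels: Grass 1, Forbs 1 → level 2.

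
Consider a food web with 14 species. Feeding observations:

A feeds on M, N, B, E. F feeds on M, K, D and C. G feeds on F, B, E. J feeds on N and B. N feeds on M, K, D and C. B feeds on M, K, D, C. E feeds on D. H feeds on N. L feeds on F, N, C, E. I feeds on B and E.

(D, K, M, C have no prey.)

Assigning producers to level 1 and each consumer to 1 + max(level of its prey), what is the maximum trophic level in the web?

Producers (level 1): D, K, M, C.
D → B → I gives I level 3.
No species has a prey at level 3, so no species reaches level 4.

3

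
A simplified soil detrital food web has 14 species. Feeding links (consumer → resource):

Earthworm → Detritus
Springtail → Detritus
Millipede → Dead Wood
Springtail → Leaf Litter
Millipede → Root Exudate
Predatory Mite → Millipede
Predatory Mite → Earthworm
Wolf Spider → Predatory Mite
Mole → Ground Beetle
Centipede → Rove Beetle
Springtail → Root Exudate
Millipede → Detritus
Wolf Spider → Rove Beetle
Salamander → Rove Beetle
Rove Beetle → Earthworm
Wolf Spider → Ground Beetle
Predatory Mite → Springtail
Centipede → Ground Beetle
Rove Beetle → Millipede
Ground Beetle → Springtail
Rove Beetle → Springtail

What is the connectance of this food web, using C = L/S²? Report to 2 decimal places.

The web has S = 14 species and L = 21 feeding links.
C = L / S² = 21 / 196 = 0.1071 ≈ 0.11.

C = 0.11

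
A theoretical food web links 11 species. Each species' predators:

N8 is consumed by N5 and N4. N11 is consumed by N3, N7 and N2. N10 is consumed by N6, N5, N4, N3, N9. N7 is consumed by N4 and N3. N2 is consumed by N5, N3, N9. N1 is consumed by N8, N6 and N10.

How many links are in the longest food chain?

2 links

One longest chain: N1 → N8 → N5.
It has 3 species and 2 links.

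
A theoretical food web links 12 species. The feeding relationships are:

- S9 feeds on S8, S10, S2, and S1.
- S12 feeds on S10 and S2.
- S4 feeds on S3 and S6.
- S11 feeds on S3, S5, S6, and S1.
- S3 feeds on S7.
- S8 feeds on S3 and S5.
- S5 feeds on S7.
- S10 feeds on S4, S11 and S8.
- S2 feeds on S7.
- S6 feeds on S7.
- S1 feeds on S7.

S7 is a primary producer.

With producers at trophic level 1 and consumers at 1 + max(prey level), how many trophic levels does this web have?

5

Producers (level 1): S7.
S7 → S6 → S4 → S10 → S12 gives S12 level 5.
No species has a prey at level 5, so no species reaches level 6.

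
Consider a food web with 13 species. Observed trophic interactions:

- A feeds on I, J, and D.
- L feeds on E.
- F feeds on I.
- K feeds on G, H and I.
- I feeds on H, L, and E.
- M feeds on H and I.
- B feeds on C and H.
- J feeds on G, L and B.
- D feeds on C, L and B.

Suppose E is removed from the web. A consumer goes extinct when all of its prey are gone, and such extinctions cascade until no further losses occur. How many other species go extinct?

Remove E.
Round 1: L (all prey gone) → extinct.
No further losses. Total secondary extinctions: 1.

1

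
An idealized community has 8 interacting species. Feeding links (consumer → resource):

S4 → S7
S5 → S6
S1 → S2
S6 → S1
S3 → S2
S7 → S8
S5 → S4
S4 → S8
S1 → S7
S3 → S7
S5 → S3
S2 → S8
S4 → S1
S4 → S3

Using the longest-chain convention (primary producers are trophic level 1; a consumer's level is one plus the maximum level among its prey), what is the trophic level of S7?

Trophic level 2

S8 is a producer → level 1.
S7 eats S8 → level 2.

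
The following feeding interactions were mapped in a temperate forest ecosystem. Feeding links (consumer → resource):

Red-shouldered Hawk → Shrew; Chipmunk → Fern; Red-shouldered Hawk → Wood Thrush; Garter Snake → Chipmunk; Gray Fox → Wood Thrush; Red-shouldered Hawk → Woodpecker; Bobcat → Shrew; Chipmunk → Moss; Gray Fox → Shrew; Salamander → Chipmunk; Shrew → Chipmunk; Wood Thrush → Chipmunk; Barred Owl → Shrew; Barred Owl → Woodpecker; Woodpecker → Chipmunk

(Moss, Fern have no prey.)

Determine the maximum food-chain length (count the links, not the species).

One longest chain: Moss → Chipmunk → Shrew → Bobcat.
It has 4 species and 3 links.

3 links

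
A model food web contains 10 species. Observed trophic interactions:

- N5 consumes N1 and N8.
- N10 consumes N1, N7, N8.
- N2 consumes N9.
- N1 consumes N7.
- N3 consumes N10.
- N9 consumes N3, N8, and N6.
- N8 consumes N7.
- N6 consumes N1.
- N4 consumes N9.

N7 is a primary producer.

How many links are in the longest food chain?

5 links

One longest chain: N7 → N8 → N10 → N3 → N9 → N2.
It has 6 species and 5 links.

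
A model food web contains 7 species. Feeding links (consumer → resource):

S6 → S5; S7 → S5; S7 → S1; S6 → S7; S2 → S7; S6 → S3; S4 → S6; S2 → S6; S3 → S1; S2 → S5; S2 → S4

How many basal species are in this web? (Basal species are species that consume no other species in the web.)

2

Basal species (no prey listed): S1, S5.
Count: 2.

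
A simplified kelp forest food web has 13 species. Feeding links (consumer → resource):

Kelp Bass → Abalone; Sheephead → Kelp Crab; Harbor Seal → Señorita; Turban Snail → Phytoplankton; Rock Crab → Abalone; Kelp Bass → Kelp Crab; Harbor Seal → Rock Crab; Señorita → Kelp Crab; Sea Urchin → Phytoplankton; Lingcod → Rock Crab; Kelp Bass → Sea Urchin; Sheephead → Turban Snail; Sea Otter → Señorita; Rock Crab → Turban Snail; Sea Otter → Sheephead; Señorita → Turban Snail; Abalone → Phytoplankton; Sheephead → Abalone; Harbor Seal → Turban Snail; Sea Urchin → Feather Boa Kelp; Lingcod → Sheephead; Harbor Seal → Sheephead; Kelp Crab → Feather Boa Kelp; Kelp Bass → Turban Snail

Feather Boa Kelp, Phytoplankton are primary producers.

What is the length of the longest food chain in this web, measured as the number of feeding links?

3 links

One longest chain: Feather Boa Kelp → Kelp Crab → Señorita → Sea Otter.
It has 4 species and 3 links.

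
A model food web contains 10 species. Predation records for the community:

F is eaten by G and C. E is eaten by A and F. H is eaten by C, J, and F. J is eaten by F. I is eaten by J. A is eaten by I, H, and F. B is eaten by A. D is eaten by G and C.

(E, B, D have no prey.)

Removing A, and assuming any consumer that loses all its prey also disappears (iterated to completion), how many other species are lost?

Remove A.
Round 1: I (all prey gone), H (all prey gone) → extinct.
Round 2: J (all prey gone) → extinct.
No further losses. Total secondary extinctions: 3.

3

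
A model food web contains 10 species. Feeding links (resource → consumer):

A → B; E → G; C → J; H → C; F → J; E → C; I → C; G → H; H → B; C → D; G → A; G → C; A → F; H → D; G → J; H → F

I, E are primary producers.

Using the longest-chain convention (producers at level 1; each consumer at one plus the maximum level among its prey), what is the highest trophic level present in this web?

5

Producers (level 1): I, E.
E → G → H → C → D gives D level 5.
No species has a prey at level 5, so no species reaches level 6.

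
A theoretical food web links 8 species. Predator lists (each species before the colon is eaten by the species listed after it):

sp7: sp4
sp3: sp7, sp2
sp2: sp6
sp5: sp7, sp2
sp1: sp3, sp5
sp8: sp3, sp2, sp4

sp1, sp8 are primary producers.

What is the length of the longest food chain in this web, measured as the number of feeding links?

One longest chain: sp1 → sp3 → sp2 → sp6.
It has 4 species and 3 links.

3 links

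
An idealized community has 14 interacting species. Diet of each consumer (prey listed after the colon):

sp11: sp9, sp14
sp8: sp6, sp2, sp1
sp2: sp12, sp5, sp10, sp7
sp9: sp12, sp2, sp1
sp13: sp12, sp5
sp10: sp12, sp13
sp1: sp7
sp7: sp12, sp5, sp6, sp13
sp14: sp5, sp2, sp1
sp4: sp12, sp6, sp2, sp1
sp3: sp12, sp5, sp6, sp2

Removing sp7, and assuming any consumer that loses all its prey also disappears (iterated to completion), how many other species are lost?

1

Remove sp7.
Round 1: sp1 (all prey gone) → extinct.
No further losses. Total secondary extinctions: 1.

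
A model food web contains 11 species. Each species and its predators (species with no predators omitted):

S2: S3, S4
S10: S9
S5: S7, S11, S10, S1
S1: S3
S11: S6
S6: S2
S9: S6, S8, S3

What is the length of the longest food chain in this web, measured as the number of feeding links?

5 links

One longest chain: S5 → S10 → S9 → S6 → S2 → S3.
It has 6 species and 5 links.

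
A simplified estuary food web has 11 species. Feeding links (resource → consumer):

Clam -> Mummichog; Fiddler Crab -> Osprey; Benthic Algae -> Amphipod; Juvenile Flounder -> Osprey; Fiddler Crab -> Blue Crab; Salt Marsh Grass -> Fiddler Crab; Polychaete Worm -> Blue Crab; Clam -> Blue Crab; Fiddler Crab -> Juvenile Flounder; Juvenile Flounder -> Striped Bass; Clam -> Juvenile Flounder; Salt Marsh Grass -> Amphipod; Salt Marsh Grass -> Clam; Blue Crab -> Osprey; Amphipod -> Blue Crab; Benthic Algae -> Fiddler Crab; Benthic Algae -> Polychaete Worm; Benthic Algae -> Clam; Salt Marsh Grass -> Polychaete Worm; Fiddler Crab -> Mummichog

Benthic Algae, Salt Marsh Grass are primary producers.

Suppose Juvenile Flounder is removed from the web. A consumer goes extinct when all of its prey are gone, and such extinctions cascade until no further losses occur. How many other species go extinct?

1

Remove Juvenile Flounder.
Round 1: Striped Bass (all prey gone) → extinct.
No further losses. Total secondary extinctions: 1.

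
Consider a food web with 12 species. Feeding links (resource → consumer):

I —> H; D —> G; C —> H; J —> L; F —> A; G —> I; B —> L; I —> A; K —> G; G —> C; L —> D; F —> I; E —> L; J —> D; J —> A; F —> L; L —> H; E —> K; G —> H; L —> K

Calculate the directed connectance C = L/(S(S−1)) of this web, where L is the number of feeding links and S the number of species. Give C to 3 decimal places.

C = 0.152

The web has S = 12 species and L = 20 feeding links.
C = L / (S(S−1)) = 20 / 132 = 0.1515 ≈ 0.152.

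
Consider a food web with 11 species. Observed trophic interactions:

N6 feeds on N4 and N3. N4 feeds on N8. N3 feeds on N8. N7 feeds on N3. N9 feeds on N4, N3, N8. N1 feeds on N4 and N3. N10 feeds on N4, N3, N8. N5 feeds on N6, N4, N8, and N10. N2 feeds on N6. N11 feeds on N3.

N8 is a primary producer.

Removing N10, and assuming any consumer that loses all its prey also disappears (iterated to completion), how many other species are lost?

0

Remove N10.
Every predator of it retains at least one other prey: N5 still has N8, N4, N6.
No consumer loses all prey, so no secondary extinctions occur.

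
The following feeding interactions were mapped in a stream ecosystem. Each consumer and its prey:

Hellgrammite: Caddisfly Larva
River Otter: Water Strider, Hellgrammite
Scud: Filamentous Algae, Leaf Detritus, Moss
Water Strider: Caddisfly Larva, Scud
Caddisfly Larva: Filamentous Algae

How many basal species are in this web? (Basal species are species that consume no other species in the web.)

3

Basal species (no prey listed): Filamentous Algae, Leaf Detritus, Moss.
Count: 3.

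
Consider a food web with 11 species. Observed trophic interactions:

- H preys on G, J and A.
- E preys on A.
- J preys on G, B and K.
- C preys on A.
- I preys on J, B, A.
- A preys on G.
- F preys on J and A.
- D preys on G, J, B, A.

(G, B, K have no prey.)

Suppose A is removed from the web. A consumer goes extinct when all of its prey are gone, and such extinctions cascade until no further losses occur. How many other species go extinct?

2

Remove A.
Round 1: C (all prey gone), E (all prey gone) → extinct.
No further losses. Total secondary extinctions: 2.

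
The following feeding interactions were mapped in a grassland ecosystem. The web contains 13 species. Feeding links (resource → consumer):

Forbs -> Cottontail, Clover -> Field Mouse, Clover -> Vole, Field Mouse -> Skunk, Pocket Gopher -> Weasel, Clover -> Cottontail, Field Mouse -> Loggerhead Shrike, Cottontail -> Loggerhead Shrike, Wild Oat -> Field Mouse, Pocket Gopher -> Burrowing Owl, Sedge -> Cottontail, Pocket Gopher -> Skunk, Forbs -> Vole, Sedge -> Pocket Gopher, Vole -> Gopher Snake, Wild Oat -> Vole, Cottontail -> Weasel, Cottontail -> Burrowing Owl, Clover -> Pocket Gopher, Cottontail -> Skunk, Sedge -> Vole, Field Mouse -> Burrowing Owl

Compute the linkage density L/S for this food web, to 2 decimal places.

There are L = 22 links among S = 13 species.
L/S = 22/13 = 1.6923 ≈ 1.69.

L/S = 1.69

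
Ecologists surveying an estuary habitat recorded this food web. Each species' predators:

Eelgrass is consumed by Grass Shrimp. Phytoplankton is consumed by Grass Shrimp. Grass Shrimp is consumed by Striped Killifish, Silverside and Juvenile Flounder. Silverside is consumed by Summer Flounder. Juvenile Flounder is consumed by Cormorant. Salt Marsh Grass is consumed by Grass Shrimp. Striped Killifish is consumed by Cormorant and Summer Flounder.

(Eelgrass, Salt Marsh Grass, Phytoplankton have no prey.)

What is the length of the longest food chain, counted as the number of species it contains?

One longest chain: Eelgrass → Grass Shrimp → Striped Killifish → Summer Flounder.
It has 4 species and 3 links.

4 species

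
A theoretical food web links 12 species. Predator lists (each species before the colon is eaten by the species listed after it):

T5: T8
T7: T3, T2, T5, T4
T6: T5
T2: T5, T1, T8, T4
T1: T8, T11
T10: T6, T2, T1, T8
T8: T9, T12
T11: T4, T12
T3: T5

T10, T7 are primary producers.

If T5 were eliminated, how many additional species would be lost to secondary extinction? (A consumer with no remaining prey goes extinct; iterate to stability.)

0

Remove T5.
Every predator of it retains at least one other prey: T8 still has T10, T2, T1.
No consumer loses all prey, so no secondary extinctions occur.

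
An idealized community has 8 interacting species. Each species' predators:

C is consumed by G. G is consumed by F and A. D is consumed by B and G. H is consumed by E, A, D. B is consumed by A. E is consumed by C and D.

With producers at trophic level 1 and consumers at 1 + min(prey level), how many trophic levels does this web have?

4

Producers (level 1): H.
Following each consumer down to its lowest-level prey: H → D → G → F (levels 1 through 4).
All prey of F (G 3) are at level 3 or above, so F is at level 1 + 3 = 4.
Every consumer has at least one prey at level 3 or below, so none exceeds level 4.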